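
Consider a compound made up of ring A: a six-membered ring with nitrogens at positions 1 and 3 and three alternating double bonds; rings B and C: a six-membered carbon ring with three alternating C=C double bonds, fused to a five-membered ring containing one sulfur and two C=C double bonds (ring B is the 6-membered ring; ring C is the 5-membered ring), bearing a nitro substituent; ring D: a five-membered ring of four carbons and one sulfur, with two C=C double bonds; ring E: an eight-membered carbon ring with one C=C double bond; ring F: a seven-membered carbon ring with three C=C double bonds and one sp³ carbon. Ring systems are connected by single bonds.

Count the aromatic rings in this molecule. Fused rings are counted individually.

Ring A has a continuous p-orbital overlap around the ring; 3 ring double bonds give 6 π electrons. Since 6 = 4n+2 (n=1), ring A is aromatic (pyrimidine).
Rings B and C form a fused bicyclic system (with one sulfur) with 9 sp² atoms and 10 π electrons from ring double bonds plus a heteroatom lone pair. 10 = 4(2)+2, so the system is aromatic and both rings count as aromatic (benzothiophene).
Ring D has a continuous p-orbital overlap around the ring; 2 ring double bonds (4 π electrons) plus a heteroatom lone pair (2) give 6 π electrons. Since 6 = 4n+2 (n=1), ring D is aromatic (thiophene).
Ring E has six sp³ carbons, so it is not fully conjugated — not aromatic (cyclooctene).
Ring F has one sp³ carbon, so it is not fully conjugated — not aromatic (cycloheptatriene).
Aromatic: A, B, C, D. Total: 4.

4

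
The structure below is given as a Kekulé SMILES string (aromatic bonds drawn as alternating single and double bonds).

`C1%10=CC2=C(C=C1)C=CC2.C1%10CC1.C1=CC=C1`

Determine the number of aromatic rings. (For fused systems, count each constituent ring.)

The SMILES encodes a six-membered carbon ring with three alternating C=C double bonds, fused to a five-membered carbon ring containing one C=C double bond and one sp³ carbon; a three-membered saturated carbon ring; a four-membered carbon ring with two alternating C=C double bonds.
The 6-membered ring has a continuous p-orbital overlap around the ring; 3 ring double bonds give 6 π electrons. That satisfies 4n+2 with n=1, so it is aromatic (benzene ring).
The 5-membered ring has one sp³ carbon, so it is not fully conjugated — not aromatic (cyclopentene ring).
The 3-membered ring has only sp³ atoms, so it is not fully conjugated — not aromatic (cyclopropane).
The 4-membered ring has only sp² ring atoms; a planar conformation would have a fully conjugated π system of 4 electrons. But 4 = 4(1), which is 4n not 4n+2, so it is not aromatic (cyclobutadiene) — cyclobutadiene is antiaromatic and distorts to a rectangle.
1 of the 4 rings is aromatic. Total: 1.

1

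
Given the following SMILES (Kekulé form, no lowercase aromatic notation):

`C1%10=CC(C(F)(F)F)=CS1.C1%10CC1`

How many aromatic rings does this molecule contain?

1

The SMILES encodes a five-membered ring of four carbons and one sulfur, with two C=C double bonds; a three-membered saturated carbon ring.
The 5-membered ring with one sulfur is planar and fully conjugated; 2 ring double bonds (4 π electrons) plus a heteroatom lone pair (2) give 6 π electrons. That satisfies 4n+2 with n=1, so it is aromatic (thiophene).
The 3-membered ring has only sp³ atoms, so it is not fully conjugated — not aromatic (cyclopropane).
1 of the 2 rings is aromatic. Total: 1.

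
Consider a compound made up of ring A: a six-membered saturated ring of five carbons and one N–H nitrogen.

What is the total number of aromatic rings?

Ring A has only sp³ atoms, so it is not fully conjugated — not aromatic (piperidine).

0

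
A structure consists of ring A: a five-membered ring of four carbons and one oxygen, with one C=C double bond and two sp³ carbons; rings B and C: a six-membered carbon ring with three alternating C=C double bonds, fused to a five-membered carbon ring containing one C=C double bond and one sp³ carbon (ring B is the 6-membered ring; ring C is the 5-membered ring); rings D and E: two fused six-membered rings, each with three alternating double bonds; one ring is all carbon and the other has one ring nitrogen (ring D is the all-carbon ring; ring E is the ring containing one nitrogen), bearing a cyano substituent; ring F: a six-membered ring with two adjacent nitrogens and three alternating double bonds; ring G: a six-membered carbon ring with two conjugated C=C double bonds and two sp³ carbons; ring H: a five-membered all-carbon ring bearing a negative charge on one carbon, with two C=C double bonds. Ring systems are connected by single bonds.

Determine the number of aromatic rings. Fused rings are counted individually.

Ring A has two sp³ carbons, so it is not fully conjugated — not aromatic (2,3-dihydrofuran).
Ring B is planar and fully conjugated; 3 ring double bonds give 6 π electrons. Since 6 = 4n+2 (n=1), ring B is aromatic (benzene ring).
Ring C has one sp³ carbon, so it is not fully conjugated — not aromatic (cyclopentene ring).
Rings D and E form a fused bicyclic system (with one nitrogen) with 10 sp² atoms and 10 π electrons from ring double bonds. 10 = 4(2)+2, so the system is aromatic and both rings count as aromatic (quinoline).
Ring F is fully conjugated (every ring atom contributes a p orbital); 3 ring double bonds give 6 π electrons. 6 = 4(1)+2, so ring F is aromatic (pyridazine).
Ring G has two sp³ carbons, so it is not fully conjugated — not aromatic (1,3-cyclohexadiene).
Ring H has a continuous p-orbital overlap around the ring; 2 ring double bonds (4 π electrons) plus the carbanion lone pair (2) give 6 π electrons. 6 = 4(1)+2, so ring H is aromatic (cyclopentadienyl anion).
Aromatic: B, D, E, F, H. Total: 5.

5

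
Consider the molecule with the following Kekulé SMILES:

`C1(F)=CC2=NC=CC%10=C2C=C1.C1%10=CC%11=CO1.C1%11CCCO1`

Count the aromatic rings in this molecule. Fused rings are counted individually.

3

The SMILES encodes two fused six-membered rings, each with three alternating double bonds; one ring is all carbon and the other has one ring nitrogen; a five-membered ring of four carbons and one oxygen, with two C=C double bonds; a five-membered saturated ring of four carbons and one oxygen.
The fused 6/6-membered bicyclic (with one nitrogen) is a single π system with 10 sp² atoms and 10 π electrons from ring double bonds. 10 = 4(2)+2, so the system is aromatic and both rings count as aromatic (quinoline).
The 5-membered ring with one oxygen is fully conjugated (every ring atom contributes a p orbital); 2 ring double bonds (4 π electrons) plus a heteroatom lone pair (2) give 6 π electrons. 6 = 4(1)+2, so it is aromatic (furan).
The second 5-membered ring with one oxygen has only sp³ atoms, so it is not fully conjugated — not aromatic (tetrahydrofuran).
3 of the 4 rings are aromatic. Total: 3.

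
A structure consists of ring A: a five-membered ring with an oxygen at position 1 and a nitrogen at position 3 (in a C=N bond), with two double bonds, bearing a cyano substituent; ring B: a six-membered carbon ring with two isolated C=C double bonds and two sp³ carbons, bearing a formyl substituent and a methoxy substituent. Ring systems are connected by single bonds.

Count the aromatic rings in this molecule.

1

Ring A is fully conjugated (every ring atom contributes a p orbital); 2 ring double bonds (4 π electrons) plus a heteroatom lone pair (2) give 6 π electrons. 6 = 4(1)+2, so ring A is aromatic (oxazole).
Ring B has two sp³ carbons, so it is not fully conjugated — not aromatic (1,4-cyclohexadiene).
Aromatic: A. Total: 1.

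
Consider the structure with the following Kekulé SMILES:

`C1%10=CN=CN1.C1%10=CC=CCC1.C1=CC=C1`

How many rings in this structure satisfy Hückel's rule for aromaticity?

1

The SMILES encodes a five-membered ring with nitrogens at positions 1 and 3 (one bearing H, one in a C=N bond) and two double bonds; a six-membered carbon ring with two conjugated C=C double bonds and two sp³ carbons; a four-membered carbon ring with two alternating C=C double bonds.
The 5-membered ring with two nitrogens (one N–H, one =N–) is fully conjugated (every ring atom contributes a p orbital); 2 ring double bonds (4 π electrons) plus a heteroatom lone pair (2) give 6 π electrons. That satisfies 4n+2 with n=1, so it is aromatic (imidazole).
The 6-membered ring has two sp³ carbons, so it is not fully conjugated — not aromatic (1,3-cyclohexadiene).
The 4-membered ring has only sp² ring atoms; a planar conformation would have a fully conjugated π system of 4 electrons. But 4 = 4(1), which is 4n not 4n+2, so it is not aromatic (cyclobutadiene) — cyclobutadiene is antiaromatic and distorts to a rectangle.
1 of the 3 rings is aromatic. Total: 1.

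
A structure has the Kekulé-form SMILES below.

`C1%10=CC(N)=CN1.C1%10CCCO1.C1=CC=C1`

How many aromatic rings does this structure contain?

1

The SMILES encodes a five-membered ring of four carbons and one nitrogen bearing a hydrogen, with two C=C double bonds; a five-membered saturated ring of four carbons and one oxygen; a four-membered carbon ring with two alternating C=C double bonds.
The 5-membered ring with one N–H has a continuous p-orbital overlap around the ring; 2 ring double bonds (4 π electrons) plus a heteroatom lone pair (2) give 6 π electrons. 6 = 4(1)+2, so it is aromatic (pyrrole).
The 5-membered ring with one oxygen has only sp³ atoms, so it is not fully conjugated — not aromatic (tetrahydrofuran).
The 4-membered ring has only sp² ring atoms; a planar conformation would have a fully conjugated π system of 4 electrons. But 4 = 4(1), which is 4n not 4n+2, so it is not aromatic (cyclobutadiene) — cyclobutadiene is antiaromatic and distorts to a rectangle.
1 of the 3 rings is aromatic. Total: 1.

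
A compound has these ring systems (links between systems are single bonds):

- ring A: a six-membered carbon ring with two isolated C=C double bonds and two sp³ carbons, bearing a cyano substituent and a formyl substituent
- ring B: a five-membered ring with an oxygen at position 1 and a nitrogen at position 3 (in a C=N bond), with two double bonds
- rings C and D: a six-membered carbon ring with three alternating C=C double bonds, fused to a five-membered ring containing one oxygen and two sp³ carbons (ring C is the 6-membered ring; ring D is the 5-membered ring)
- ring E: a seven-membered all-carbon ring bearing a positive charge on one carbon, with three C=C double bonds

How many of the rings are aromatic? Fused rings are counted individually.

3

Ring A has two sp³ carbons, so it is not fully conjugated — not aromatic (1,4-cyclohexadiene).
Ring B has a continuous p-orbital overlap around the ring; 2 ring double bonds (4 π electrons) plus a heteroatom lone pair (2) give 6 π electrons. 6 = 4(1)+2, so ring B is aromatic (oxazole).
Ring C has a continuous p-orbital overlap around the ring; 3 ring double bonds give 6 π electrons. 6 = 4(1)+2, so ring C is aromatic (benzene ring).
Ring D has two sp³ carbons, so it is not fully conjugated — not aromatic (oxolane ring).
Ring E is fully conjugated (every ring atom contributes a p orbital); 3 ring double bonds (6 π electrons) plus the carbocation's empty p orbital (0, but keeps the ring conjugated) give 6 π electrons. That satisfies 4n+2 with n=1, so ring E is aromatic (tropylium cation).
Aromatic: B, C, E. Total: 3.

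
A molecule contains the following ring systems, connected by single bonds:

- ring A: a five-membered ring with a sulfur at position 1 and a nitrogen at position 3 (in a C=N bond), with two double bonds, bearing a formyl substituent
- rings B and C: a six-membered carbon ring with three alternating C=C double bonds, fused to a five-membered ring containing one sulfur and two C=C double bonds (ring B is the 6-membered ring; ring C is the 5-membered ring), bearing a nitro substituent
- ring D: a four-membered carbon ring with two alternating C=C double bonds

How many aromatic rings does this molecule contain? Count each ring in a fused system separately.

Ring A has a continuous p-orbital overlap around the ring; 2 ring double bonds (4 π electrons) plus a heteroatom lone pair (2) give 6 π electrons. That satisfies 4n+2 with n=1, so ring A is aromatic (thiazole).
Rings B and C form a fused bicyclic system (with one sulfur) with 9 sp² atoms and 10 π electrons from ring double bonds plus a heteroatom lone pair. 10 = 4(2)+2, so the system is aromatic and both rings count as aromatic (benzothiophene).
Ring D has only sp² ring atoms; a planar conformation would have a fully conjugated π system of 4 electrons. But 4 = 4(1), which is 4n not 4n+2, so ring D is not aromatic (cyclobutadiene) — cyclobutadiene is antiaromatic and distorts to a rectangle.
Aromatic: A, B, C. Total: 3.

3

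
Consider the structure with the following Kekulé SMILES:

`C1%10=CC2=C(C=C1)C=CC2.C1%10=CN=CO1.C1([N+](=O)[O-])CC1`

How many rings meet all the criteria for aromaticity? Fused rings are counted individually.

The SMILES encodes a six-membered carbon ring with three alternating C=C double bonds, fused to a five-membered carbon ring containing one C=C double bond and one sp³ carbon; a five-membered ring with an oxygen at position 1 and a nitrogen at position 3 (in a C=N bond), with two double bonds; a three-membered saturated carbon ring.
The 6-membered ring has a continuous p-orbital overlap around the ring; 3 ring double bonds give 6 π electrons. Since 6 = 4n+2 (n=1), it is aromatic (benzene ring).
The 5-membered ring has one sp³ carbon, so it is not fully conjugated — not aromatic (cyclopentene ring).
The 5-membered ring with one oxygen and one =N– is fully conjugated (every ring atom contributes a p orbital); 2 ring double bonds (4 π electrons) plus a heteroatom lone pair (2) give 6 π electrons. 6 = 4(1)+2, so it is aromatic (oxazole).
The 3-membered ring has only sp³ atoms, so it is not fully conjugated — not aromatic (cyclopropane).
2 of the 4 rings are aromatic. Total: 2.

2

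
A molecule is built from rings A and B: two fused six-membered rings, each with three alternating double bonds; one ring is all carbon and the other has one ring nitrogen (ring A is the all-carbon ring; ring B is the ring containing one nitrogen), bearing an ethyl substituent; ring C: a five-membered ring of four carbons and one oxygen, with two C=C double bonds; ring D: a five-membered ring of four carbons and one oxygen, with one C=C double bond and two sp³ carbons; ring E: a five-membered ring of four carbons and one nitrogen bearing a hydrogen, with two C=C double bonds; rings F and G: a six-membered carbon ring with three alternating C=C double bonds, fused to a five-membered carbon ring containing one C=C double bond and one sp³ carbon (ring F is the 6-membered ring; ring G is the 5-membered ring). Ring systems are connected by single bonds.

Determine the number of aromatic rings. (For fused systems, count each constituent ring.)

5

Rings A and B form a fused bicyclic system (with one nitrogen) with 10 sp² atoms and 10 π electrons from ring double bonds. 10 = 4(2)+2, so the system is aromatic and both rings count as aromatic (quinoline).
Ring C is fully conjugated (every ring atom contributes a p orbital); 2 ring double bonds (4 π electrons) plus a heteroatom lone pair (2) give 6 π electrons. That satisfies 4n+2 with n=1, so ring C is aromatic (furan).
Ring D has two sp³ carbons, so it is not fully conjugated — not aromatic (2,3-dihydrofuran).
Ring E is fully conjugated (every ring atom contributes a p orbital); 2 ring double bonds (4 π electrons) plus a heteroatom lone pair (2) give 6 π electrons. 6 = 4(1)+2, so ring E is aromatic (pyrrole).
Ring F has a continuous p-orbital overlap around the ring; 3 ring double bonds give 6 π electrons. Since 6 = 4n+2 (n=1), ring F is aromatic (benzene ring).
Ring G has one sp³ carbon, so it is not fully conjugated — not aromatic (cyclopentene ring).
Aromatic: A, B, C, E, F. Total: 5.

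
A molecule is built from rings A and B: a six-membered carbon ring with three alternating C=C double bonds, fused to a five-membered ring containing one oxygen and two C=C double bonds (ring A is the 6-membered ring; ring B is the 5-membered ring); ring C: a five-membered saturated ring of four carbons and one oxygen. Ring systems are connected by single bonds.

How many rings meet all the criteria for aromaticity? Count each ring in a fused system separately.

Rings A and B form a fused bicyclic system (with one oxygen) with 9 sp² atoms and 10 π electrons from ring double bonds plus a heteroatom lone pair. 10 = 4(2)+2, so the system is aromatic and both rings count as aromatic (benzofuran).
Ring C has only sp³ atoms, so it is not fully conjugated — not aromatic (tetrahydrofuran).
Aromatic: A, B. Total: 2.

2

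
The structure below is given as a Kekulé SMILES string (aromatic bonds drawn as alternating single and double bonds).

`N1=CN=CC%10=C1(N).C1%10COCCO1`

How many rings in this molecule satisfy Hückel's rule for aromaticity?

1

The SMILES encodes a six-membered ring with nitrogens at positions 1 and 3 and three alternating double bonds; a six-membered saturated ring with oxygens at positions 1 and 4.
The 6-membered ring with two nitrogens (1,3) has a continuous p-orbital overlap around the ring; 3 ring double bonds give 6 π electrons. That satisfies 4n+2 with n=1, so it is aromatic (pyrimidine).
The 6-membered ring with two oxygens (1,4) has only sp³ atoms, so it is not fully conjugated — not aromatic (1,4-dioxane).
1 of the 2 rings is aromatic. Total: 1.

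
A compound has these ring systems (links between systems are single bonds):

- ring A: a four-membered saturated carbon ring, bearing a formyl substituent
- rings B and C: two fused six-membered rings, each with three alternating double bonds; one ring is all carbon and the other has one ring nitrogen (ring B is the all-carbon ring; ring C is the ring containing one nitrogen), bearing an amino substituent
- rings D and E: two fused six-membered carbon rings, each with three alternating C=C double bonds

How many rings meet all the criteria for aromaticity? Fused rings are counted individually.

Ring A has only sp³ atoms, so it is not fully conjugated — not aromatic (cyclobutane).
Rings B and C form a fused bicyclic system (with one nitrogen) with 10 sp² atoms and 10 π electrons from ring double bonds. 10 = 4(2)+2, so the system is aromatic and both rings count as aromatic (quinoline).
Rings D and E form a fused bicyclic system with 10 sp² atoms and 10 π electrons from ring double bonds. 10 = 4(2)+2, so the system is aromatic and both rings count as aromatic (naphthalene).
Aromatic: B, C, D, E. Total: 4.

4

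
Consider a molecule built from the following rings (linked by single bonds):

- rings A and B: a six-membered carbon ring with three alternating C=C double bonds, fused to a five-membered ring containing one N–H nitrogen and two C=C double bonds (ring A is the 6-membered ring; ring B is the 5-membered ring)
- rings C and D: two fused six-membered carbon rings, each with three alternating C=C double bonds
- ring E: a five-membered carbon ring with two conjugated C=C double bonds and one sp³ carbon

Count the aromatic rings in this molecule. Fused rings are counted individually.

4

Rings A and B form a fused bicyclic system (with one N–H) with 9 sp² atoms and 10 π electrons from ring double bonds plus a heteroatom lone pair. 10 = 4(2)+2, so the system is aromatic and both rings count as aromatic (indole).
Rings C and D form a fused bicyclic system with 10 sp² atoms and 10 π electrons from ring double bonds. 10 = 4(2)+2, so the system is aromatic and both rings count as aromatic (naphthalene).
Ring E has one sp³ carbon, so it is not fully conjugated — not aromatic (cyclopentadiene).
Aromatic: A, B, C, D. Total: 4.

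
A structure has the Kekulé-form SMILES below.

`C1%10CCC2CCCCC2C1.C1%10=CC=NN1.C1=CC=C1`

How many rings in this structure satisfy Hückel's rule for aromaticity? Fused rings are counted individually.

1

The SMILES encodes two fused six-membered saturated carbon rings; a five-membered ring with two adjacent nitrogens (one bearing H, one in a double bond) and two double bonds; a four-membered carbon ring with two alternating C=C double bonds.
The 6-membered ring has only sp³ atoms, so it is not fully conjugated — not aromatic (cyclohexane ring).
The second 6-membered ring has only sp³ atoms, so it is not fully conjugated — not aromatic (cyclohexane ring).
The 5-membered ring with two adjacent nitrogens (one N–H, one =N–) is planar and fully conjugated; 2 ring double bonds (4 π electrons) plus a heteroatom lone pair (2) give 6 π electrons. That satisfies 4n+2 with n=1, so it is aromatic (pyrazole).
The 4-membered ring has only sp² ring atoms; a planar conformation would have a fully conjugated π system of 4 electrons. But 4 = 4(1), which is 4n not 4n+2, so it is not aromatic (cyclobutadiene) — cyclobutadiene is antiaromatic and distorts to a rectangle.
1 of the 4 rings is aromatic. Total: 1.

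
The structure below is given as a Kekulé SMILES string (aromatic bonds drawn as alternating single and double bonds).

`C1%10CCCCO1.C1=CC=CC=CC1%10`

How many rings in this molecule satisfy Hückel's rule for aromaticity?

0

The SMILES encodes a six-membered saturated ring of five carbons and one oxygen; a seven-membered carbon ring with three C=C double bonds and one sp³ carbon.
The 6-membered ring with one oxygen has only sp³ atoms, so it is not fully conjugated — not aromatic (tetrahydropyran).
The 7-membered ring has one sp³ carbon, so it is not fully conjugated — not aromatic (cycloheptatriene).
None of the rings are aromatic. Total: 0.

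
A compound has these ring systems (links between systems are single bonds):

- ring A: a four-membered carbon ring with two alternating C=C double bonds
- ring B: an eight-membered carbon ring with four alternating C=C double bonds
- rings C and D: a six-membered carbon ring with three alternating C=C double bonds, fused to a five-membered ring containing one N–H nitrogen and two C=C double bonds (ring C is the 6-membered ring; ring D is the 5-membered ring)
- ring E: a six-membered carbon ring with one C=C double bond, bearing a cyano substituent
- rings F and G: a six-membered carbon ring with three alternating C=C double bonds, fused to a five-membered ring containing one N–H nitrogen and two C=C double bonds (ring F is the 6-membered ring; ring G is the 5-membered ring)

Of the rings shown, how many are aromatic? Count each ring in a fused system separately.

4

Ring A has only sp² ring atoms; a planar conformation would have a fully conjugated π system of 4 electrons. But 4 = 4(1), which is 4n not 4n+2, so ring A is not aromatic (cyclobutadiene) — cyclobutadiene is antiaromatic and distorts to a rectangle.
Ring B has only sp² ring atoms; a planar conformation would have a fully conjugated π system of 8 electrons. But 8 = 4(2), which is 4n not 4n+2, so ring B is not aromatic (cyclooctatetraene) — cyclooctatetraene distorts into a non-planar tub to avoid antiaromaticity.
Rings C and D form a fused bicyclic system (with one N–H) with 9 sp² atoms and 10 π electrons from ring double bonds plus a heteroatom lone pair. 10 = 4(2)+2, so the system is aromatic and both rings count as aromatic (indole).
Ring E has four sp³ carbons, so it is not fully conjugated — not aromatic (cyclohexene).
Rings F and G form a fused bicyclic system (with one N–H) with 9 sp² atoms and 10 π electrons from ring double bonds plus a heteroatom lone pair. 10 = 4(2)+2, so the system is aromatic and both rings count as aromatic (indole).
Aromatic: C, D, F, G. Total: 4.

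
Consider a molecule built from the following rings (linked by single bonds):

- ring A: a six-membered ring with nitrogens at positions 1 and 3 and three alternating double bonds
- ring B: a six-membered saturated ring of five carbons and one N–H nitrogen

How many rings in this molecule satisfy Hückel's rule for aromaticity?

Ring A has a continuous p-orbital overlap around the ring; 3 ring double bonds give 6 π electrons. 6 = 4(1)+2, so ring A is aromatic (pyrimidine).
Ring B has only sp³ atoms, so it is not fully conjugated — not aromatic (piperidine).
Aromatic: A. Total: 1.

1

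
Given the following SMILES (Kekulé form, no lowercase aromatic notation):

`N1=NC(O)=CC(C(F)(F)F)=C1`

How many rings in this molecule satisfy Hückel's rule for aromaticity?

1

The SMILES encodes a six-membered ring with two adjacent nitrogens and three alternating double bonds.
The 6-membered ring with two nitrogens (1,2) is fully conjugated (every ring atom contributes a p orbital); 3 ring double bonds give 6 π electrons. Since 6 = 4n+2 (n=1), it is aromatic (pyridazine).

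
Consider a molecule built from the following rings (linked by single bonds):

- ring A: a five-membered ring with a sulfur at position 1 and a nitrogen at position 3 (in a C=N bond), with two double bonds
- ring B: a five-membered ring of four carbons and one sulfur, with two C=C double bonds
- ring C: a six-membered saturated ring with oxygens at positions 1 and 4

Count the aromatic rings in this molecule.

2

Ring A is planar and fully conjugated; 2 ring double bonds (4 π electrons) plus a heteroatom lone pair (2) give 6 π electrons. Since 6 = 4n+2 (n=1), ring A is aromatic (thiazole).
Ring B is fully conjugated (every ring atom contributes a p orbital); 2 ring double bonds (4 π electrons) plus a heteroatom lone pair (2) give 6 π electrons. That satisfies 4n+2 with n=1, so ring B is aromatic (thiophene).
Ring C has only sp³ atoms, so it is not fully conjugated — not aromatic (1,4-dioxane).
Aromatic: A, B. Total: 2.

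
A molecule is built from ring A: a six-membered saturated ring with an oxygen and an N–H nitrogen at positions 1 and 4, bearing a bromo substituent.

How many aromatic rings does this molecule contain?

0

Ring A has only sp³ atoms, so it is not fully conjugated — not aromatic (morpholine).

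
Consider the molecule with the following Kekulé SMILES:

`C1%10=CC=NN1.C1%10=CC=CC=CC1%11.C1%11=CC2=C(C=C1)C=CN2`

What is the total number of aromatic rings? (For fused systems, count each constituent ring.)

The SMILES encodes a five-membered ring with two adjacent nitrogens (one bearing H, one in a double bond) and two double bonds; a seven-membered carbon ring with three C=C double bonds and one sp³ carbon; a six-membered carbon ring with three alternating C=C double bonds, fused to a five-membered ring containing one N–H nitrogen and two C=C double bonds.
The 5-membered ring with two adjacent nitrogens (one N–H, one =N–) is fully conjugated (every ring atom contributes a p orbital); 2 ring double bonds (4 π electrons) plus a heteroatom lone pair (2) give 6 π electrons. That satisfies 4n+2 with n=1, so it is aromatic (pyrazole).
The 7-membered ring has one sp³ carbon, so it is not fully conjugated — not aromatic (cycloheptatriene).
The fused 6/5-membered bicyclic (with one N–H) is a single π system with 9 sp² atoms and 10 π electrons from ring double bonds plus a heteroatom lone pair. 10 = 4(2)+2, so the system is aromatic and both rings count as aromatic (indole).
3 of the 4 rings are aromatic. Total: 3.

3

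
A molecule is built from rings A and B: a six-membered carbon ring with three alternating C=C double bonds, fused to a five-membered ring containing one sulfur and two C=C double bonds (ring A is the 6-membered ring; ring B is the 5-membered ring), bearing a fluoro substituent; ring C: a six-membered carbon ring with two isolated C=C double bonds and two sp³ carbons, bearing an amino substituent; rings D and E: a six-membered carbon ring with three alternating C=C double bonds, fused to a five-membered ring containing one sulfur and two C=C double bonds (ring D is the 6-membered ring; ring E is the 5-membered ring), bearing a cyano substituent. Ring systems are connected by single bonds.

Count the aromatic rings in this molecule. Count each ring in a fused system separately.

Rings A and B form a fused bicyclic system (with one sulfur) with 9 sp² atoms and 10 π electrons from ring double bonds plus a heteroatom lone pair. 10 = 4(2)+2, so the system is aromatic and both rings count as aromatic (benzothiophene).
Ring C has two sp³ carbons, so it is not fully conjugated — not aromatic (1,4-cyclohexadiene).
Rings D and E form a fused bicyclic system (with one sulfur) with 9 sp² atoms and 10 π electrons from ring double bonds plus a heteroatom lone pair. 10 = 4(2)+2, so the system is aromatic and both rings count as aromatic (benzothiophene).
Aromatic: A, B, D, E. Total: 4.

4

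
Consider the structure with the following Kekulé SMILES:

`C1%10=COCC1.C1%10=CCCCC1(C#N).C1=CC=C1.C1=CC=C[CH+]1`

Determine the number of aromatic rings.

The SMILES encodes a five-membered ring of four carbons and one oxygen, with one C=C double bond and two sp³ carbons; a six-membered carbon ring with one C=C double bond; a four-membered carbon ring with two alternating C=C double bonds; a five-membered all-carbon ring bearing a positive charge on one carbon, with two C=C double bonds.
The 5-membered ring with one oxygen has two sp³ carbons, so it is not fully conjugated — not aromatic (2,3-dihydrofuran).
The 6-membered ring has four sp³ carbons, so it is not fully conjugated — not aromatic (cyclohexene).
The 4-membered ring has only sp² ring atoms; a planar conformation would have a fully conjugated π system of 4 electrons. But 4 = 4(1), which is 4n not 4n+2, so it is not aromatic (cyclobutadiene) — cyclobutadiene is antiaromatic and distorts to a rectangle.
The 5-membered ring has only sp² ring atoms; a planar conformation would have a fully conjugated π system of 4 electrons. But 4 = 4(1), which is 4n not 4n+2, so it is not aromatic (cyclopentadienyl cation).
None of the rings are aromatic. Total: 0.

0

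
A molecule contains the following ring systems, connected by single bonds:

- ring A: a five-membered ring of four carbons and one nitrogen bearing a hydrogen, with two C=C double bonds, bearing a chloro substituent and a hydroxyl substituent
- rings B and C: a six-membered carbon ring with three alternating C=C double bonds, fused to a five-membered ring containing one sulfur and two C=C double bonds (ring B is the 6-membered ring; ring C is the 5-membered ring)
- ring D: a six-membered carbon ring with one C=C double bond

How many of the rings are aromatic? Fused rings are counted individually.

Ring A is fully conjugated (every ring atom contributes a p orbital); 2 ring double bonds (4 π electrons) plus a heteroatom lone pair (2) give 6 π electrons. Since 6 = 4n+2 (n=1), ring A is aromatic (pyrrole).
Rings B and C form a fused bicyclic system (with one sulfur) with 9 sp² atoms and 10 π electrons from ring double bonds plus a heteroatom lone pair. 10 = 4(2)+2, so the system is aromatic and both rings count as aromatic (benzothiophene).
Ring D has four sp³ carbons, so it is not fully conjugated — not aromatic (cyclohexene).
Aromatic: A, B, C. Total: 3.

3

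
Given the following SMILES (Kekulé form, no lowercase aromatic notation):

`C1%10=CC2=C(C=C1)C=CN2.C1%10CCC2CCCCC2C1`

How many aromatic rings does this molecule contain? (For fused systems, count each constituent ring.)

The SMILES encodes a six-membered carbon ring with three alternating C=C double bonds, fused to a five-membered ring containing one N–H nitrogen and two C=C double bonds; two fused six-membered saturated carbon rings.
The fused 6/5-membered bicyclic (with one N–H) is a single π system with 9 sp² atoms and 10 π electrons from ring double bonds plus a heteroatom lone pair. 10 = 4(2)+2, so the system is aromatic and both rings count as aromatic (indole).
The 6-membered ring has only sp³ atoms, so it is not fully conjugated — not aromatic (cyclohexane ring).
The second 6-membered ring has only sp³ atoms, so it is not fully conjugated — not aromatic (cyclohexane ring).
2 of the 4 rings are aromatic. Total: 2.

2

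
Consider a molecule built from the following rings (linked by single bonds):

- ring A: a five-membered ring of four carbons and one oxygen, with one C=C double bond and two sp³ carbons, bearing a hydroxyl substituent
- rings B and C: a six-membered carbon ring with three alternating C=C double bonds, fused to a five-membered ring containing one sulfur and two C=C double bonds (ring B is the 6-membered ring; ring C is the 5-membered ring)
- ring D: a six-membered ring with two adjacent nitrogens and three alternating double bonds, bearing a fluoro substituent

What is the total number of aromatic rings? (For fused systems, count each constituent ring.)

Ring A has two sp³ carbons, so it is not fully conjugated — not aromatic (2,3-dihydrofuran).
Rings B and C form a fused bicyclic system (with one sulfur) with 9 sp² atoms and 10 π electrons from ring double bonds plus a heteroatom lone pair. 10 = 4(2)+2, so the system is aromatic and both rings count as aromatic (benzothiophene).
Ring D is fully conjugated (every ring atom contributes a p orbital); 3 ring double bonds give 6 π electrons. 6 = 4(1)+2, so ring D is aromatic (pyridazine).
Aromatic: B, C, D. Total: 3.

3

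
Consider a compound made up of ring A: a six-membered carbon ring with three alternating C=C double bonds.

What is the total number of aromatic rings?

1

Ring A has a continuous p-orbital overlap around the ring; 3 ring double bonds give 6 π electrons. 6 = 4(1)+2, so ring A is aromatic (benzene).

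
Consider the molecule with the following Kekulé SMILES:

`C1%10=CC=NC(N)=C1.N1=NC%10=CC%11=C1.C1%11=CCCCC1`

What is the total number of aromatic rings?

2

The SMILES encodes a six-membered ring of five carbons and one nitrogen with three alternating double bonds; a six-membered ring with two adjacent nitrogens and three alternating double bonds; a six-membered carbon ring with one C=C double bond.
The 6-membered ring with one nitrogen is planar and fully conjugated; 3 ring double bonds give 6 π electrons. That satisfies 4n+2 with n=1, so it is aromatic (pyridine).
The 6-membered ring with two nitrogens (1,2) is planar and fully conjugated; 3 ring double bonds give 6 π electrons. That satisfies 4n+2 with n=1, so it is aromatic (pyridazine).
The 6-membered ring has four sp³ carbons, so it is not fully conjugated — not aromatic (cyclohexene).
2 of the 3 rings are aromatic. Total: 2.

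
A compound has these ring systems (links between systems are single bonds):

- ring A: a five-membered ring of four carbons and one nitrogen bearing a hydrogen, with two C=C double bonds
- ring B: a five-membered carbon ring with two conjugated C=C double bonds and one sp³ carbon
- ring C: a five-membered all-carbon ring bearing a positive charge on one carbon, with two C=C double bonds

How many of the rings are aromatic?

1

Ring A has a continuous p-orbital overlap around the ring; 2 ring double bonds (4 π electrons) plus a heteroatom lone pair (2) give 6 π electrons. 6 = 4(1)+2, so ring A is aromatic (pyrrole).
Ring B has one sp³ carbon, so it is not fully conjugated — not aromatic (cyclopentadiene).
Ring C has only sp² ring atoms; a planar conformation would have a fully conjugated π system of 4 electrons. But 4 = 4(1), which is 4n not 4n+2, so ring C is not aromatic (cyclopentadienyl cation).
Aromatic: A. Total: 1.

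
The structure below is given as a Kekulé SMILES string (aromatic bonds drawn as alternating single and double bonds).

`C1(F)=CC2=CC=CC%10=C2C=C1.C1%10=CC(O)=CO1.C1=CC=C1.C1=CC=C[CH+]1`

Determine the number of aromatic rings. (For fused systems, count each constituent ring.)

The SMILES encodes two fused six-membered carbon rings, each with three alternating C=C double bonds; a five-membered ring of four carbons and one oxygen, with two C=C double bonds; a four-membered carbon ring with two alternating C=C double bonds; a five-membered all-carbon ring bearing a positive charge on one carbon, with two C=C double bonds.
The fused 6/6-membered bicyclic is a single π system with 10 sp² atoms and 10 π electrons from ring double bonds. 10 = 4(2)+2, so the system is aromatic and both rings count as aromatic (naphthalene).
The 5-membered ring with one oxygen is planar and fully conjugated; 2 ring double bonds (4 π electrons) plus a heteroatom lone pair (2) give 6 π electrons. That satisfies 4n+2 with n=1, so it is aromatic (furan).
The 4-membered ring has only sp² ring atoms; a planar conformation would have a fully conjugated π system of 4 electrons. But 4 = 4(1), which is 4n not 4n+2, so it is not aromatic (cyclobutadiene) — cyclobutadiene is antiaromatic and distorts to a rectangle.
The 5-membered ring has only sp² ring atoms; a planar conformation would have a fully conjugated π system of 4 electrons. But 4 = 4(1), which is 4n not 4n+2, so it is not aromatic (cyclopentadienyl cation).
3 of the 5 rings are aromatic. Total: 3.

3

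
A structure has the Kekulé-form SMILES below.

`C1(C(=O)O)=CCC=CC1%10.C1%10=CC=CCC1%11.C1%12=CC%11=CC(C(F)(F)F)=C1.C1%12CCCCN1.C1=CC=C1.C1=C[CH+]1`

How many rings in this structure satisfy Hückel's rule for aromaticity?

2

The SMILES encodes a six-membered carbon ring with two isolated C=C double bonds and two sp³ carbons; a six-membered carbon ring with two conjugated C=C double bonds and two sp³ carbons; a six-membered carbon ring with three alternating C=C double bonds; a six-membered saturated ring of five carbons and one N–H nitrogen; a four-membered carbon ring with two alternating C=C double bonds; a three-membered all-carbon ring bearing a positive charge on one carbon, with one C=C double bond.
The 6-membered ring has two sp³ carbons, so it is not fully conjugated — not aromatic (1,4-cyclohexadiene).
The second 6-membered ring has two sp³ carbons, so it is not fully conjugated — not aromatic (1,3-cyclohexadiene).
The third 6-membered ring is planar and fully conjugated; 3 ring double bonds give 6 π electrons. 6 = 4(1)+2, so it is aromatic (benzene).
The 6-membered ring with one N–H has only sp³ atoms, so it is not fully conjugated — not aromatic (piperidine).
The 4-membered ring has only sp² ring atoms; a planar conformation would have a fully conjugated π system of 4 electrons. But 4 = 4(1), which is 4n not 4n+2, so it is not aromatic (cyclobutadiene) — cyclobutadiene is antiaromatic and distorts to a rectangle.
The 3-membered ring is fully conjugated (every ring atom contributes a p orbital); 1 ring double bond (2 π electrons) plus the carbocation's empty p orbital (0, but keeps the ring conjugated) give 2 π electrons. That satisfies 4n+2 with n=0, so it is aromatic (cyclopropenyl cation).
2 of the 6 rings are aromatic. Total: 2.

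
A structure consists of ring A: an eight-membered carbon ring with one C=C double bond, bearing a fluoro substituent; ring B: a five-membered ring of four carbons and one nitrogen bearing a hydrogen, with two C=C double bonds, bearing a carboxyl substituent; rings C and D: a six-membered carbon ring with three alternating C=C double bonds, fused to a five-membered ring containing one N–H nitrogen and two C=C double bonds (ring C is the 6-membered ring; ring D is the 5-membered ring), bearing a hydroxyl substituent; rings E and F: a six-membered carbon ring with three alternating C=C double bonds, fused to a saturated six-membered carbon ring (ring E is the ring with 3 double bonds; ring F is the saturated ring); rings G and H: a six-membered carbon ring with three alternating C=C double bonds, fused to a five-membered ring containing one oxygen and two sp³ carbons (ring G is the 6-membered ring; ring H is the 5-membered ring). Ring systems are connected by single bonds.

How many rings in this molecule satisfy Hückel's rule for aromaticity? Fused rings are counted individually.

5

Ring A has six sp³ carbons, so it is not fully conjugated — not aromatic (cyclooctene).
Ring B is planar and fully conjugated; 2 ring double bonds (4 π electrons) plus a heteroatom lone pair (2) give 6 π electrons. 6 = 4(1)+2, so ring B is aromatic (pyrrole).
Rings C and D form a fused bicyclic system (with one N–H) with 9 sp² atoms and 10 π electrons from ring double bonds plus a heteroatom lone pair. 10 = 4(2)+2, so the system is aromatic and both rings count as aromatic (indole).
Ring E has a continuous p-orbital overlap around the ring; 3 ring double bonds give 6 π electrons. Since 6 = 4n+2 (n=1), ring E is aromatic (benzene ring).
Ring F has four sp³ carbons, so it is not fully conjugated — not aromatic (cyclohexane ring).
Ring G is planar and fully conjugated; 3 ring double bonds give 6 π electrons. 6 = 4(1)+2, so ring G is aromatic (benzene ring).
Ring H has two sp³ carbons, so it is not fully conjugated — not aromatic (oxolane ring).
Aromatic: B, C, D, E, G. Total: 5.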